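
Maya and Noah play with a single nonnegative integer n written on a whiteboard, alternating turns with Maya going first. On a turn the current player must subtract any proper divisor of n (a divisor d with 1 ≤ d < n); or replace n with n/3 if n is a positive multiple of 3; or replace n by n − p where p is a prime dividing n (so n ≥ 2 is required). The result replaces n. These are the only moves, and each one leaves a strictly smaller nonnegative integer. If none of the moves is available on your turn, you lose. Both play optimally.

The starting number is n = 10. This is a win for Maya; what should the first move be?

Move to 9.

Classify positions by backward induction: terminal positions (no move available) are L. From any other position, the mover wins iff some move reaches an L.
n=0: no move → L
n=1: no move → L
n=2: can move to 0, which is L ⇒ W
n=3: can move to 0, which is L ⇒ W
n=4: moves to 2(W), 3(W); every one is W ⇒ L
n=5: can move to 0, which is L ⇒ W
n=6: can move to 4, which is L ⇒ W
n=7: can move to 0, which is L ⇒ W
n=8: can move to 4, which is L ⇒ W
n=9: moves to 3(W), 6(W), 8(W); every one is W ⇒ L
n=10: can move to 9, which is L ⇒ W
From 10, the L positions reachable in one move are: 9.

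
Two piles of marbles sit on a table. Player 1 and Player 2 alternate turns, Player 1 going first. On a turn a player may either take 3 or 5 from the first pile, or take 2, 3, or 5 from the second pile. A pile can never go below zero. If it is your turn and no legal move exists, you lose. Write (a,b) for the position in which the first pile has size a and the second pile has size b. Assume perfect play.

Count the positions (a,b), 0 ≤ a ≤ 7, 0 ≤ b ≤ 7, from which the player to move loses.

Compute win/loss labels from the base case upward. A position with no move is L. Any other position is W if it can reach an L in one move, else L.
Every move lowers a or b (never raises either), so fill the grid row by row in increasing a, and left to right within a row: each cell's successors are then already labelled.
      b=0  b=1  b=2  b=3  b=4  b=5  b=6  b=7
a=0:    L    L    W    W    W    W    W    L
a=1:    L    L    W    W    W    W    W    L
a=2:    L    L    W    W    W    W    W    L
a=3:    W    W    L    L    W    W    W    W
a=4:    W    W    L    L    W    W    W    W
a=5:    W    W    L    L    W    W    W    W
a=6:    W    W    W    W    L    L    W    W
a=7:    W    W    W    W    L    L    W    W
Cells with no legal move (terminal, hence L): (0,0), (0,1), (1,0), (1,1), (2,0), (2,1).
The remaining L cells, each justified by listing all of its moves:
(0,7): L (options (0,5)(W), (0,4)(W), (0,2)(W) are all W)
(1,7): L (options (1,5)(W), (1,4)(W), (1,2)(W) are all W)
(2,7): L (options (2,5)(W), (2,4)(W), (2,2)(W) are all W)
(3,2): L (options (0,2)(W), (3,0)(W) are all W)
(3,3): L (options (0,3)(W), (3,1)(W), (3,0)(W) are all W)
(4,2): L (options (1,2)(W), (4,0)(W) are all W)
(4,3): L (options (1,3)(W), (4,1)(W), (4,0)(W) are all W)
(5,2): L (options (2,2)(W), (0,2)(W), (5,0)(W) are all W)
(5,3): L (options (2,3)(W), (0,3)(W), (5,1)(W), (5,0)(W) are all W)
(6,4): L (options (3,4)(W), (1,4)(W), (6,2)(W), (6,1)(W) are all W)
(6,5): L (options (3,5)(W), (1,5)(W), (6,3)(W), (6,2)(W), (6,0)(W) are all W)
(7,4): L (options (4,4)(W), (2,4)(W), (7,2)(W), (7,1)(W) are all W)
(7,5): L (options (4,5)(W), (2,5)(W), (7,3)(W), (7,2)(W), (7,0)(W) are all W)
Every other cell has at least one move into one of the L cells above, so it is W.
L cells per row: a=0: 3, a=1: 3, a=2: 3, a=3: 2, a=4: 2, a=5: 2, a=6: 2, a=7: 2; total 19.

19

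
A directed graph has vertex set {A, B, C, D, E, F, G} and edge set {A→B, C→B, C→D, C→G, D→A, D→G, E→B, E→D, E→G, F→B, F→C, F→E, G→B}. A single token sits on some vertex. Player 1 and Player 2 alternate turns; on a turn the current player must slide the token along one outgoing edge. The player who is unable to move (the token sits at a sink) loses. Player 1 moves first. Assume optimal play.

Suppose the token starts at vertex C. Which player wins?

Player 1 wins.

Classify positions by backward induction: terminal positions (no move available) are L. From any other position, the mover wins iff some move reaches an L.
Every edge goes from a vertex to one that appears earlier in the order B, G, A, D, C, E, F, so processing vertices in that order labels each vertex after all of its successors.
B: no outgoing edge → L
G: →B(L), so W
A: →B(L), so W
D: →A(W), G(W) — all W, so L
C: →D(L), so W
E: →D(L), so W
F: →B(L), so W
From C Player 1 can move to D, reaching an L position.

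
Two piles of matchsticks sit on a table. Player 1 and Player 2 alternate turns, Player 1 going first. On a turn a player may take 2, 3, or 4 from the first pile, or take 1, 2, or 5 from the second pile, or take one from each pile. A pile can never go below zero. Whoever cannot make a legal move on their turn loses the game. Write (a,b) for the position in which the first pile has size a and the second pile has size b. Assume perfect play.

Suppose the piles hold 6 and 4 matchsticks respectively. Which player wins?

Compute win/loss labels from the base case upward. A position with no move is L. Any other position is W if it can reach an L in one move, else L.
No move ever increases a pile, so every position that can arise here has a ≤ 6 and b ≤ 4; it is enough to label the cells with 0 ≤ a ≤ 6 and 0 ≤ b ≤ 4.
Every move lowers a or b (never raises either), so fill the grid row by row in increasing a, and left to right within a row: each cell's successors are then already labelled.
      b=0  b=1  b=2  b=3  b=4
a=0:    L    W    W    L    W
a=1:    L    W    W    L    W
a=2:    W    W    L    W    W
a=3:    W    L    W    W    L
a=4:    W    L    W    W    L
a=5:    W    W    W    W    W
a=6:    L    W    W    L    W
Cells with no legal move (terminal, hence L): (0,0), (1,0).
The remaining L cells, each justified by listing all of its moves:
(0,3): only reaches (0,2)(W), (0,1)(W), all W → L
(1,3): only reaches (1,2)(W), (1,1)(W), (0,2)(W), all W → L
(2,2): only reaches (0,2)(W), (2,1)(W), (2,0)(W), (1,1)(W), all W → L
(3,1): only reaches (1,1)(W), (0,1)(W), (3,0)(W), (2,0)(W), all W → L
(3,4): only reaches (1,4)(W), (0,4)(W), (3,3)(W), (3,2)(W), (2,3)(W), all W → L
(4,1): only reaches (2,1)(W), (1,1)(W), (0,1)(W), (4,0)(W), (3,0)(W), all W → L
(4,4): only reaches (2,4)(W), (1,4)(W), (0,4)(W), (4,3)(W), (4,2)(W), (3,3)(W), all W → L
(6,0): only reaches (4,0)(W), (3,0)(W), (2,0)(W), all W → L
(6,3): only reaches (4,3)(W), (3,3)(W), (2,3)(W), (6,2)(W), (6,1)(W), (5,2)(W), all W → L
Every other cell has at least one move into one of the L cells above, so it is W.
The starting position (6,4) is W: Player 1 should move to (4,4), handing over an L position.

Player 1 wins.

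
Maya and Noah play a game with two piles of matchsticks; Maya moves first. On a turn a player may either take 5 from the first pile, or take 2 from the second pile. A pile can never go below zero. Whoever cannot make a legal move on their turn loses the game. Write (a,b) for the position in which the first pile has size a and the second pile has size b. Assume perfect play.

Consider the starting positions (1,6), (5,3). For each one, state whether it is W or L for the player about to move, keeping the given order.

(1,6): W, (5,3): L

Compute win/loss labels from the base case upward. A position with no move is L. Any other position is W if it can reach an L in one move, else L.
No move ever increases a pile, so every position that can arise here has a ≤ 5 and b ≤ 6; it is enough to label the cells with 0 ≤ a ≤ 5 and 0 ≤ b ≤ 6.
Every move lowers a or b (never raises either), so fill the grid row by row in increasing a, and left to right within a row: each cell's successors are then already labelled.
      b=0  b=1  b=2  b=3  b=4  b=5  b=6
a=0:    L    L    W    W    L    L    W
a=1:    L    L    W    W    L    L    W
a=2:    L    L    W    W    L    L    W
a=3:    L    L    W    W    L    L    W
a=4:    L    L    W    W    L    L    W
a=5:    W    W    L    L    W    W    L
Cells with no legal move (terminal, hence L): (0,0), (0,1), (1,0), (1,1), (2,0), (2,1), (3,0), (3,1), (4,0), (4,1).
The remaining L cells, each justified by listing all of its moves:
(0,4): L (sole option (0,2)(W) is W)
(0,5): L (sole option (0,3)(W) is W)
(1,4): L (sole option (1,2)(W) is W)
(1,5): L (sole option (1,3)(W) is W)
(2,4): L (sole option (2,2)(W) is W)
(2,5): L (sole option (2,3)(W) is W)
(3,4): L (sole option (3,2)(W) is W)
(3,5): L (sole option (3,3)(W) is W)
(4,4): L (sole option (4,2)(W) is W)
(4,5): L (sole option (4,3)(W) is W)
(5,2): L (options (0,2)(W), (5,0)(W) are all W)
(5,3): L (options (0,3)(W), (5,1)(W) are all W)
(5,6): L (options (0,6)(W), (5,4)(W) are all W)
Every other cell has at least one move into one of the L cells above, so it is W.
(1,6): the move to (1,4) reaches an L cell, so W
(5,3): one of the L cells justified above, so L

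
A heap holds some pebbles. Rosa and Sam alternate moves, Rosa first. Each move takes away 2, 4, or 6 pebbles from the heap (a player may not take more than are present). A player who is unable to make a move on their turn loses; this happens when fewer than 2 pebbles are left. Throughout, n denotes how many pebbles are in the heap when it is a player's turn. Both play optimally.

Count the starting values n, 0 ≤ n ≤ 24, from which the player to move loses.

7

Build the W/L table. Terminal = L. A non-terminal position is W if it has a move to some L; otherwise it is L.
n=0: no move → L
n=1: no move → L
n=2: reaches L-position 0 → W
n=3: reaches L-position 1 → W
n=4: reaches L-position 0 → W
n=5: reaches L-position 1 → W
n=6: reaches L-position 0 → W
n=7: reaches L-position 1 → W
n=8: only reaches 6(W), 4(W), 2(W), all W → L
n=9: only reaches 7(W), 5(W), 3(W), all W → L
n=10: reaches L-position 8 → W
n=11: reaches L-position 9 → W
n=12: reaches L-position 8 → W
n=13: reaches L-position 9 → W
n=14: reaches L-position 8 → W
n=15: reaches L-position 9 → W
n=16: only reaches 14(W), 12(W), 10(W), all W → L
n=17: only reaches 15(W), 13(W), 11(W), all W → L
n=18: reaches L-position 16 → W
n=19: reaches L-position 17 → W
n=20: reaches L-position 16 → W
n=21: reaches L-position 17 → W
n=22: reaches L-position 16 → W
n=23: reaches L-position 17 → W
n=24: only reaches 22(W), 20(W), 18(W), all W → L
L entries with 0 ≤ n ≤ 24: n = 0, 1, 8, 9, 16, 17, 24; that makes 7.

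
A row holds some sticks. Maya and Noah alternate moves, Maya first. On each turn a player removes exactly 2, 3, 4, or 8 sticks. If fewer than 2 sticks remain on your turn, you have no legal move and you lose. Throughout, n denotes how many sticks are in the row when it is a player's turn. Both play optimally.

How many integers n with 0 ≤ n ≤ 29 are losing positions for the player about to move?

Label each position W (a win for the player to move) or L (a loss). A position with no legal move is L; any other position is W exactly when some move reaches an L, and L when every move reaches a W.
n=0: no move → L
n=1: no move → L
n=2: reaches L-position 0 → W
n=3: reaches L-position 1 → W
n=4: reaches L-position 1 → W
n=5: reaches L-position 1 → W
n=6: only reaches 4(W), 3(W), 2(W), all W → L
n=7: only reaches 5(W), 4(W), 3(W), all W → L
n=8: reaches L-position 6 → W
n=9: reaches L-position 7 → W
n=10: reaches L-position 7 → W
n=11: reaches L-position 7 → W
n=12: only reaches 10(W), 9(W), 8(W), 4(W), all W → L
n=13: only reaches 11(W), 10(W), 9(W), 5(W), all W → L
n=14: reaches L-position 12 → W
n=15: reaches L-position 13 → W
n=16: reaches L-position 13 → W
n=17: reaches L-position 13 → W
n=18: only reaches 16(W), 15(W), 14(W), 10(W), all W → L
n=19: only reaches 17(W), 16(W), 15(W), 11(W), all W → L
n=20: reaches L-position 18 → W
n=21: reaches L-position 19 → W
n=22: reaches L-position 19 → W
n=23: reaches L-position 19 → W
n=24: only reaches 22(W), 21(W), 20(W), 16(W), all W → L
n=25: only reaches 23(W), 22(W), 21(W), 17(W), all W → L
n=26: reaches L-position 24 → W
n=27: reaches L-position 25 → W
n=28: reaches L-position 25 → W
n=29: reaches L-position 25 → W
L entries with 0 ≤ n ≤ 29: n = 0, 1, 6, 7, 12, 13, 18, 19, 24, 25; that makes 10.

10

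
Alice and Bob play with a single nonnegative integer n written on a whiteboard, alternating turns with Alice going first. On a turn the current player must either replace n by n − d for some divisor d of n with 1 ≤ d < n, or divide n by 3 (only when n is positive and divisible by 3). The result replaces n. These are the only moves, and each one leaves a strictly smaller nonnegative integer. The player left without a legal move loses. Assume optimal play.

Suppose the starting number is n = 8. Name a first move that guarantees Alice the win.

Compute win/loss labels from the base case upward. A position with no move is L. Any other position is W if it can reach an L in one move, else L.
n=0: no move → L
n=1: no move → L
n=2: can move to 1, which is L ⇒ W
n=3: can move to 1, which is L ⇒ W
n=4: moves to 2(W), 3(W); every one is W ⇒ L
n=5: can move to 4, which is L ⇒ W
n=6: can move to 4, which is L ⇒ W
n=7: the only move is to 6(W), a W ⇒ L
n=8: can move to 4, which is L ⇒ W
From 8, the L positions reachable in one move are: 4, 7. Any move reaching one of these is winning.

Move to 4.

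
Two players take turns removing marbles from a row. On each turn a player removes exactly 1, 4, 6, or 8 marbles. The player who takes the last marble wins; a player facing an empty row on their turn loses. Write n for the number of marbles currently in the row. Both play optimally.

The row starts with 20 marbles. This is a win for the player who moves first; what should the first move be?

Classify positions by backward induction: terminal positions (no move available) are L. From any other position, the mover wins iff some move reaches an L.
n=0: no move → L
n=1: W (go to 0, an L position)
n=2: L (sole option 1(W) is W)
n=3: W (go to 2, an L position)
n=4: W (go to 0, an L position)
n=5: L (options 4(W), 1(W) are all W)
n=6: W (go to 5, an L position)
n=7: L (options 6(W), 3(W), 1(W) are all W)
n=8: W (go to 7, an L position)
n=9: W (go to 5, an L position)
n=10: W (go to 2, an L position)
n=11: W (go to 7, an L position)
n=12: L (options 11(W), 8(W), 6(W), 4(W) are all W)
n=13: W (go to 12, an L position)
n=14: L (options 13(W), 10(W), 8(W), 6(W) are all W)
n=15: W (go to 14, an L position)
n=16: W (go to 12, an L position)
n=17: L (options 16(W), 13(W), 11(W), 9(W) are all W)
n=18: W (go to 17, an L position)
n=19: L (options 18(W), 15(W), 13(W), 11(W) are all W)
n=20: W (go to 19, an L position)
From 20, the L positions reachable in one move are: 19, 14, 12. Any move reaching one of these is winning.

Remove 1, leaving 19.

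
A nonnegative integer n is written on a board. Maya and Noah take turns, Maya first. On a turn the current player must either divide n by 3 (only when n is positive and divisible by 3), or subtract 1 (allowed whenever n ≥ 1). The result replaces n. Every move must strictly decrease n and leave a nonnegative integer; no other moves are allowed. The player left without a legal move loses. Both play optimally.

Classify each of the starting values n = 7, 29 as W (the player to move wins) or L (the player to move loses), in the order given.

Compute win/loss labels from the base case upward. A position with no move is L. Any other position is W if it can reach an L in one move, else L.
n=0: no move → L
n=1: reaches L-position 0 → W
n=2: only reaches 1(W), which is W → L
n=3: reaches L-position 2 → W
n=4: only reaches 3(W), which is W → L
n=5: reaches L-position 4 → W
n=6: reaches L-position 2 → W
n=7: only reaches 6(W), which is W → L
n=8: reaches L-position 7 → W
n=9: only reaches 3(W), 8(W), all W → L
n=10: reaches L-position 9 → W
n=11: only reaches 10(W), which is W → L
n=12: reaches L-position 4 → W
n=13: only reaches 12(W), which is W → L
n=14: reaches L-position 13 → W
n=15: only reaches 5(W), 14(W), all W → L
n=16: reaches L-position 15 → W
n=17: only reaches 16(W), which is W → L
n=18: reaches L-position 17 → W
n=19: only reaches 18(W), which is W → L
n=20: reaches L-position 19 → W
n=21: reaches L-position 7 → W
n=22: only reaches 21(W), which is W → L
n=23: reaches L-position 22 → W
n=24: only reaches 8(W), 23(W), all W → L
n=25: reaches L-position 24 → W
n=26: only reaches 25(W), which is W → L
n=27: reaches L-position 9 → W
n=28: only reaches 27(W), which is W → L
n=29: reaches L-position 28 → W

7: L, 29: W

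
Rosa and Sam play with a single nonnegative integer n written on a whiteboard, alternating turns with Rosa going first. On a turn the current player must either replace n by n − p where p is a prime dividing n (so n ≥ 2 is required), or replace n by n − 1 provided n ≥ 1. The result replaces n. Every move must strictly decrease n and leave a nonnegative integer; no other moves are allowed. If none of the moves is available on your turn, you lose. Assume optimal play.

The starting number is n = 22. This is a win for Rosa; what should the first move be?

Move to 20.

Positions with no move are L. A position that does have a move is losing for the player to move precisely when every available move leads to a winning position for the opponent. Fill in the labels:
n=0: no move → L
n=1: can move to 0, which is L ⇒ W
n=2: can move to 0, which is L ⇒ W
n=3: can move to 0, which is L ⇒ W
n=4: moves to 2(W), 3(W); every one is W ⇒ L
n=5: can move to 0, which is L ⇒ W
n=6: can move to 4, which is L ⇒ W
n=7: can move to 0, which is L ⇒ W
n=8: moves to 6(W), 7(W); every one is W ⇒ L
n=9: can move to 8, which is L ⇒ W
n=10: can move to 8, which is L ⇒ W
n=11: can move to 0, which is L ⇒ W
n=12: moves to 9(W), 10(W), 11(W); every one is W ⇒ L
n=13: can move to 0, which is L ⇒ W
n=14: can move to 12, which is L ⇒ W
n=15: can move to 12, which is L ⇒ W
n=16: moves to 14(W), 15(W); every one is W ⇒ L
n=17: can move to 0, which is L ⇒ W
n=18: can move to 16, which is L ⇒ W
n=19: can move to 0, which is L ⇒ W
n=20: moves to 15(W), 18(W), 19(W); every one is W ⇒ L
n=21: can move to 20, which is L ⇒ W
n=22: can move to 20, which is L ⇒ W
From 22, the L positions reachable in one move are: 20.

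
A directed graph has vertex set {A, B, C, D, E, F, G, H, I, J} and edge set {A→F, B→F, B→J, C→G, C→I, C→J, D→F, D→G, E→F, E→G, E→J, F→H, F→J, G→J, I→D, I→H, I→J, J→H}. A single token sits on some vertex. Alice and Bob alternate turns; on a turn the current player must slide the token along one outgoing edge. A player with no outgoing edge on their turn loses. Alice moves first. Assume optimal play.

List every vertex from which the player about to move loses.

Label each position W (a win for the player to move) or L (a loss). A position with no legal move is L; any other position is W exactly when some move reaches an L, and L when every move reaches a W.
Every edge goes from a vertex to one that appears earlier in the order H, J, F, G, B, E, D, A, I, C, so processing vertices in that order labels each vertex after all of its successors.
H: no outgoing edge → L
J: →H(L), so W
F: →H(L), so W
G: →J(W) only, which is W, so L
B: →F(W), J(W) — all W, so L
E: →G(L), so W
D: →G(L), so W
A: →F(W) only, which is W, so L
I: →H(L), so W
C: →G(L), so W
The losing starting vertices are exactly the entries labelled L in this table (4 of them).

A, B, G, H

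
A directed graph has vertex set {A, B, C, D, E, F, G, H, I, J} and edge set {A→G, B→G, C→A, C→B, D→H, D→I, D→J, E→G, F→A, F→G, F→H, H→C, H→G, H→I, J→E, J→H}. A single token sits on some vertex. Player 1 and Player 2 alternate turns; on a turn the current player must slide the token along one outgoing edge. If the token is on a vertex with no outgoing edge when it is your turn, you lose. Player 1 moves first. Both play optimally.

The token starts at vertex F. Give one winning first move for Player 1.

Classify positions by backward induction: terminal positions (no move available) are L. From any other position, the mover wins iff some move reaches an L.
Every edge goes from a vertex to one that appears earlier in the order G, I, B, A, C, H, F, E, J, D, so processing vertices in that order labels each vertex after all of its successors.
G: no outgoing edge → L
I: no outgoing edge → L
B: W (go to G, an L position)
A: W (go to G, an L position)
C: L (options A(W), B(W) are all W)
H: W (go to C, an L position)
F: W (go to G, an L position)
E: W (go to G, an L position)
J: L (options E(W), H(W) are all W)
D: W (go to J, an L position)
From F, the L positions reachable in one move are: G.

Move to G.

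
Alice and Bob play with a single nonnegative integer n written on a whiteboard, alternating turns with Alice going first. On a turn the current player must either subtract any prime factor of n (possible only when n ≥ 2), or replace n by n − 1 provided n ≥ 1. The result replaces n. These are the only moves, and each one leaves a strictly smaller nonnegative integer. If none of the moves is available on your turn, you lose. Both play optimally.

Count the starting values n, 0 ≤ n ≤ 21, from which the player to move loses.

Compute win/loss labels from the base case upward. A position with no move is L. Any other position is W if it can reach an L in one move, else L.
n=0: no move → L
n=1: W (go to 0, an L position)
n=2: W (go to 0, an L position)
n=3: W (go to 0, an L position)
n=4: L (options 2(W), 3(W) are all W)
n=5: W (go to 0, an L position)
n=6: W (go to 4, an L position)
n=7: W (go to 0, an L position)
n=8: L (options 6(W), 7(W) are all W)
n=9: W (go to 8, an L position)
n=10: W (go to 8, an L position)
n=11: W (go to 0, an L position)
n=12: L (options 9(W), 10(W), 11(W) are all W)
n=13: W (go to 0, an L position)
n=14: W (go to 12, an L position)
n=15: W (go to 12, an L position)
n=16: L (options 14(W), 15(W) are all W)
n=17: W (go to 0, an L position)
n=18: W (go to 16, an L position)
n=19: W (go to 0, an L position)
n=20: L (options 15(W), 18(W), 19(W) are all W)
n=21: W (go to 20, an L position)
L entries with 0 ≤ n ≤ 21: n = 0, 4, 8, 12, 16, 20; that makes 6.

6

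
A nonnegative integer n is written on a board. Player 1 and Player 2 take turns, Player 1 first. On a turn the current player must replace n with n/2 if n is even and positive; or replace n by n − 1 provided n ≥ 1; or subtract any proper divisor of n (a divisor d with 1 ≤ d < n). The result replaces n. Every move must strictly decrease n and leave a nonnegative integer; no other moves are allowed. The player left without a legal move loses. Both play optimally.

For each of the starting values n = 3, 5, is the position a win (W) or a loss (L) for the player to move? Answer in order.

Positions with no move are L. A position that does have a move is losing for the player to move precisely when every available move leads to a winning position for the opponent. Fill in the labels:
n=0: no move → L
n=1: reaches L-position 0 → W
n=2: only reaches 1(W), which is W → L
n=3: reaches L-position 2 → W
n=4: reaches L-position 2 → W
n=5: only reaches 4(W), which is W → L

3: W, 5: L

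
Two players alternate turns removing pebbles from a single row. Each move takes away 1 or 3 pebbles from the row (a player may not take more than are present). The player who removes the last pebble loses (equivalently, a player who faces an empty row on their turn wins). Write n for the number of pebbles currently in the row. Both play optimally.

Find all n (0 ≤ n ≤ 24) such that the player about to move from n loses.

Compute win/loss labels from the base case upward. A position with no move is W. Any other position is W if it can reach an L in one move, else L.
n=0: no move; the opponent has just taken the last pebble and therefore loses → W
n=1: L (sole option 0(W) is W)
n=2: W (go to 1, an L position)
n=3: L (options 2(W), 0(W) are all W)
n=4: W (go to 3, an L position)
n=5: L (options 4(W), 2(W) are all W)
n=6: W (go to 5, an L position)
n=7: L (options 6(W), 4(W) are all W)
n=8: W (go to 7, an L position)
n=9: L (options 8(W), 6(W) are all W)
n=10: W (go to 9, an L position)
n=11: L (options 10(W), 8(W) are all W)
n=12: W (go to 11, an L position)
n=13: L (options 12(W), 10(W) are all W)
n=14: W (go to 13, an L position)
n=15: L (options 14(W), 12(W) are all W)
n=16: W (go to 15, an L position)
n=17: L (options 16(W), 14(W) are all W)
n=18: W (go to 17, an L position)
n=19: L (options 18(W), 16(W) are all W)
n=20: W (go to 19, an L position)
n=21: L (options 20(W), 18(W) are all W)
n=22: W (go to 21, an L position)
n=23: L (options 22(W), 20(W) are all W)
n=24: W (go to 23, an L position)
Reading off the rows marked L gives the requested list; there are 12 such values of n.

1, 3, 5, 7, 9, 11, 13, 15, 17, 19, 21, 23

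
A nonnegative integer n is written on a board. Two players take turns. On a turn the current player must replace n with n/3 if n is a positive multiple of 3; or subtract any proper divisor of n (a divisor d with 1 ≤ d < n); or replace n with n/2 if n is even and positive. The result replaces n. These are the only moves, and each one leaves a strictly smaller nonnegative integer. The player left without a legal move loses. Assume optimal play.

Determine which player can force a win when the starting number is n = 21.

Compute win/loss labels from the base case upward. A position with no move is L. Any other position is W if it can reach an L in one move, else L.
n=0: no move → L
n=1: no move → L
n=2: W (go to 1, an L position)
n=3: W (go to 1, an L position)
n=4: L (options 2(W), 3(W) are all W)
n=5: W (go to 4, an L position)
n=6: W (go to 4, an L position)
n=7: L (sole option 6(W) is W)
n=8: W (go to 4, an L position)
n=9: L (options 3(W), 6(W), 8(W) are all W)
n=10: W (go to 9, an L position)
n=11: L (sole option 10(W) is W)
n=12: W (go to 4, an L position)
n=13: L (sole option 12(W) is W)
n=14: W (go to 7, an L position)
n=15: L (options 5(W), 10(W), 12(W), 14(W) are all W)
n=16: W (go to 15, an L position)
n=17: L (sole option 16(W) is W)
n=18: W (go to 9, an L position)
n=19: L (sole option 18(W) is W)
n=20: W (go to 15, an L position)
n=21: W (go to 7, an L position)
From 21 the player to move can move to 7, reaching an L position.

The first player wins.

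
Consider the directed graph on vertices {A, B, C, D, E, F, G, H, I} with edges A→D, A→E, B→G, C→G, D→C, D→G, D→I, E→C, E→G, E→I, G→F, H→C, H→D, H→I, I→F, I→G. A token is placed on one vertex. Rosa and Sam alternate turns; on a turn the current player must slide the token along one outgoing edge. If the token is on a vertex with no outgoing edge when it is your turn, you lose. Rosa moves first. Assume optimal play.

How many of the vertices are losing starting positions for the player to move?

4

Compute win/loss labels from the base case upward. A position with no move is L. Any other position is W if it can reach an L in one move, else L.
Every edge goes from a vertex to one that appears earlier in the order F, G, C, I, E, D, H, A, B, so processing vertices in that order labels each vertex after all of its successors.
F: no outgoing edge → L
G: →F(L), so W
C: →G(W) only, which is W, so L
I: →F(L), so W
E: →C(L), so W
D: →C(L), so W
H: →C(L), so W
A: →D(W), E(W) — all W, so L
B: →G(W) only, which is W, so L
The L vertices are A, B, C, F; that is 4 in all.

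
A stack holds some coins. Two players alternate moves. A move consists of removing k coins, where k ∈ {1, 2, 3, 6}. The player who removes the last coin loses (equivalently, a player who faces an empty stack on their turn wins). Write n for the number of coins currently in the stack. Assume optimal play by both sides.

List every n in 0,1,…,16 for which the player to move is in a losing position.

Use the standard recursion: the mover wins at a terminal position; elsewhere, the mover wins exactly when some move hands the opponent an L position.
n=0: no move; the opponent has just taken the last coin and therefore loses → W
n=1: the only move is to 0(W), a W ⇒ L
n=2: can move to 1, which is L ⇒ W
n=3: can move to 1, which is L ⇒ W
n=4: can move to 1, which is L ⇒ W
n=5: moves to 4(W), 3(W), 2(W); every one is W ⇒ L
n=6: can move to 5, which is L ⇒ W
n=7: can move to 5, which is L ⇒ W
n=8: can move to 5, which is L ⇒ W
n=9: moves to 8(W), 7(W), 6(W), 3(W); every one is W ⇒ L
n=10: can move to 9, which is L ⇒ W
n=11: can move to 9, which is L ⇒ W
n=12: can move to 9, which is L ⇒ W
n=13: moves to 12(W), 11(W), 10(W), 7(W); every one is W ⇒ L
n=14: can move to 13, which is L ⇒ W
n=15: can move to 13, which is L ⇒ W
n=16: can move to 13, which is L ⇒ W
The losing starting values of n are exactly the entries labelled L in this table (4 of them).

1, 5, 9, 13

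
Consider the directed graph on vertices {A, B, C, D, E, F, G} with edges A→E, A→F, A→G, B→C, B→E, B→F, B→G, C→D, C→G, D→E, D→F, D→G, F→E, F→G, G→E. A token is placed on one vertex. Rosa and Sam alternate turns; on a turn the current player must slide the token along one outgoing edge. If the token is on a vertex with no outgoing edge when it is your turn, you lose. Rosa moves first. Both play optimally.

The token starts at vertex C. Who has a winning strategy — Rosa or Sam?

Sam wins.

Classify positions by backward induction: terminal positions (no move available) are L. From any other position, the mover wins iff some move reaches an L.
Every edge goes from a vertex to one that appears earlier in the order E, G, F, A, D, C, B, so processing vertices in that order labels each vertex after all of its successors.
E: no outgoing edge → L
G: can move to E, which is L ⇒ W
F: can move to E, which is L ⇒ W
A: can move to E, which is L ⇒ W
D: can move to E, which is L ⇒ W
C: moves to D(W), G(W); every one is W ⇒ L
B: can move to C, which is L ⇒ W
The starting position C is L: whatever Rosa does, the opponent receives a W position.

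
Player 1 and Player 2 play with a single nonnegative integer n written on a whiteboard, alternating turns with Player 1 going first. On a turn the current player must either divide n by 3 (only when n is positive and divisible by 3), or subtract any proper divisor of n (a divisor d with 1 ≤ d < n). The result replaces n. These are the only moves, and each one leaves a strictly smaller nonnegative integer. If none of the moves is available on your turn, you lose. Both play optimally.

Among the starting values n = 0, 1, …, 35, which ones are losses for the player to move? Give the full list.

Classify positions by backward induction: terminal positions (no move available) are L. From any other position, the mover wins iff some move reaches an L.
n=0: no move → L
n=1: no move → L
n=2: reaches L-position 1 → W
n=3: reaches L-position 1 → W
n=4: only reaches 2(W), 3(W), all W → L
n=5: reaches L-position 4 → W
n=6: reaches L-position 4 → W
n=7: only reaches 6(W), which is W → L
n=8: reaches L-position 4 → W
n=9: only reaches 3(W), 6(W), 8(W), all W → L
n=10: reaches L-position 9 → W
n=11: only reaches 10(W), which is W → L
n=12: reaches L-position 4 → W
n=13: only reaches 12(W), which is W → L
n=14: reaches L-position 7 → W
n=15: only reaches 5(W), 10(W), 12(W), 14(W), all W → L
n=16: reaches L-position 15 → W
n=17: only reaches 16(W), which is W → L
n=18: reaches L-position 9 → W
n=19: only reaches 18(W), which is W → L
n=20: reaches L-position 15 → W
n=21: reaches L-position 7 → W
n=22: reaches L-position 11 → W
n=23: only reaches 22(W), which is W → L
n=24: reaches L-position 23 → W
n=25: only reaches 20(W), 24(W), all W → L
n=26: reaches L-position 13 → W
n=27: reaches L-position 9 → W
n=28: only reaches 14(W), 21(W), 24(W), 26(W), 27(W), all W → L
n=29: reaches L-position 28 → W
n=30: reaches L-position 15 → W
n=31: only reaches 30(W), which is W → L
n=32: reaches L-position 28 → W
n=33: reaches L-position 11 → W
n=34: reaches L-position 17 → W
n=35: reaches L-position 28 → W
Reading off the rows marked L gives the requested list; there are 14 such values of n.

0, 1, 4, 7, 9, 11, 13, 15, 17, 19, 23, 25, 28, 31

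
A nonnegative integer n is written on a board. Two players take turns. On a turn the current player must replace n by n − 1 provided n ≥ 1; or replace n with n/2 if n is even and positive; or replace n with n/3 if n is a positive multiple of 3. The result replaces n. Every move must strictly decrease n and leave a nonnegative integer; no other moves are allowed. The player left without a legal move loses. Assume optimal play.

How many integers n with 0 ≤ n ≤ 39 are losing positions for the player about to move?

15

Label each position W (a win for the player to move) or L (a loss). A position with no legal move is L; any other position is W exactly when some move reaches an L, and L when every move reaches a W.
n=0: no move → L
n=1: reaches L-position 0 → W
n=2: only reaches 1(W), which is W → L
n=3: reaches L-position 2 → W
n=4: reaches L-position 2 → W
n=5: only reaches 4(W), which is W → L
n=6: reaches L-position 2 → W
n=7: only reaches 6(W), which is W → L
n=8: reaches L-position 7 → W
n=9: only reaches 3(W), 8(W), all W → L
n=10: reaches L-position 5 → W
n=11: only reaches 10(W), which is W → L
n=12: reaches L-position 11 → W
n=13: only reaches 12(W), which is W → L
n=14: reaches L-position 7 → W
n=15: reaches L-position 5 → W
n=16: only reaches 8(W), 15(W), all W → L
n=17: reaches L-position 16 → W
n=18: reaches L-position 9 → W
n=19: only reaches 18(W), which is W → L
n=20: reaches L-position 19 → W
n=21: reaches L-position 7 → W
n=22: reaches L-position 11 → W
n=23: only reaches 22(W), which is W → L
n=24: reaches L-position 23 → W
n=25: only reaches 24(W), which is W → L
n=26: reaches L-position 13 → W
n=27: reaches L-position 9 → W
n=28: only reaches 14(W), 27(W), all W → L
n=29: reaches L-position 28 → W
n=30: only reaches 10(W), 15(W), 29(W), all W → L
n=31: reaches L-position 30 → W
n=32: reaches L-position 16 → W
n=33: reaches L-position 11 → W
n=34: only reaches 17(W), 33(W), all W → L
n=35: reaches L-position 34 → W
n=36: only reaches 12(W), 18(W), 35(W), all W → L
n=37: reaches L-position 36 → W
n=38: reaches L-position 19 → W
n=39: reaches L-position 13 → W
L entries with 0 ≤ n ≤ 39: n = 0, 2, 5, 7, 9, 11, 13, 16, 19, 23, 25, 28, 30, 34, 36; that makes 15.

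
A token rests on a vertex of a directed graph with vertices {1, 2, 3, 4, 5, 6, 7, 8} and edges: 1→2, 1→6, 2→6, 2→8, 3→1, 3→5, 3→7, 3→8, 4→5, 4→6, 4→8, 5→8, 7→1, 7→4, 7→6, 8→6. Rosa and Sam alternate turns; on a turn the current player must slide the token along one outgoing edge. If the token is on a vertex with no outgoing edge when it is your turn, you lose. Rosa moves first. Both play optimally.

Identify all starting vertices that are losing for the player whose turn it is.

5, 6

Use the standard recursion: the mover loses at a terminal position; elsewhere, the mover wins exactly when some move hands the opponent an L position.
Every edge goes from a vertex to one that appears earlier in the order 6, 8, 2, 5, 4, 1, 7, 3, so processing vertices in that order labels each vertex after all of its successors.
6: no outgoing edge → L
8: can move to 6, which is L ⇒ W
2: can move to 6, which is L ⇒ W
5: the only move is to 8(W), a W ⇒ L
4: can move to 5, which is L ⇒ W
1: can move to 6, which is L ⇒ W
7: can move to 6, which is L ⇒ W
3: can move to 5, which is L ⇒ W
The losing starting vertices are exactly the entries labelled L in this table (2 of them).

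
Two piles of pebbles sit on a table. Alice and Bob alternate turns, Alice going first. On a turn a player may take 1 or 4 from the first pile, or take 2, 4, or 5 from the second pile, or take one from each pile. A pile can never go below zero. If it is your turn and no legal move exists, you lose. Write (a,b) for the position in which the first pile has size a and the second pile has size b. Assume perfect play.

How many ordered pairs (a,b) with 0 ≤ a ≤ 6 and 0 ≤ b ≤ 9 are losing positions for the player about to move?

20

Use the standard recursion: the mover loses at a terminal position; elsewhere, the mover wins exactly when some move hands the opponent an L position.
Every move lowers a or b (never raises either), so fill the grid row by row in increasing a, and left to right within a row: each cell's successors are then already labelled.
      b=0  b=1  b=2  b=3  b=4  b=5  b=6  b=7  b=8  b=9
a=0:    L    L    W    W    W    W    W    L    L    W
a=1:    W    W    W    L    L    W    W    W    W    W
a=2:    L    L    W    W    W    W    W    L    L    W
a=3:    W    W    W    L    L    W    W    W    W    W
a=4:    W    W    L    W    W    W    W    W    W    L
a=5:    L    L    W    W    W    W    W    L    L    W
a=6:    W    W    W    L    L    W    W    W    W    W
Cells with no legal move (terminal, hence L): (0,0), (0,1).
The remaining L cells, each justified by listing all of its moves:
(0,7): L (options (0,5)(W), (0,3)(W), (0,2)(W) are all W)
(0,8): L (options (0,6)(W), (0,4)(W), (0,3)(W) are all W)
(1,3): L (options (0,3)(W), (1,1)(W), (0,2)(W) are all W)
(1,4): L (options (0,4)(W), (1,2)(W), (1,0)(W), (0,3)(W) are all W)
(2,0): L (sole option (1,0)(W) is W)
(2,1): L (options (1,1)(W), (1,0)(W) are all W)
(2,7): L (options (1,7)(W), (2,5)(W), (2,3)(W), (2,2)(W), (1,6)(W) are all W)
(2,8): L (options (1,8)(W), (2,6)(W), (2,4)(W), (2,3)(W), (1,7)(W) are all W)
(3,3): L (options (2,3)(W), (3,1)(W), (2,2)(W) are all W)
(3,4): L (options (2,4)(W), (3,2)(W), (3,0)(W), (2,3)(W) are all W)
(4,2): L (options (3,2)(W), (0,2)(W), (4,0)(W), (3,1)(W) are all W)
(4,9): L (options (3,9)(W), (0,9)(W), (4,7)(W), (4,5)(W), (4,4)(W), (3,8)(W) are all W)
(5,0): L (options (4,0)(W), (1,0)(W) are all W)
(5,1): L (options (4,1)(W), (1,1)(W), (4,0)(W) are all W)
(5,7): L (options (4,7)(W), (1,7)(W), (5,5)(W), (5,3)(W), (5,2)(W), (4,6)(W) are all W)
(5,8): L (options (4,8)(W), (1,8)(W), (5,6)(W), (5,4)(W), (5,3)(W), (4,7)(W) are all W)
(6,3): L (options (5,3)(W), (2,3)(W), (6,1)(W), (5,2)(W) are all W)
(6,4): L (options (5,4)(W), (2,4)(W), (6,2)(W), (6,0)(W), (5,3)(W) are all W)
Every other cell has at least one move into one of the L cells above, so it is W.
L cells per row: a=0: 4, a=1: 2, a=2: 4, a=3: 2, a=4: 2, a=5: 4, a=6: 2; total 20.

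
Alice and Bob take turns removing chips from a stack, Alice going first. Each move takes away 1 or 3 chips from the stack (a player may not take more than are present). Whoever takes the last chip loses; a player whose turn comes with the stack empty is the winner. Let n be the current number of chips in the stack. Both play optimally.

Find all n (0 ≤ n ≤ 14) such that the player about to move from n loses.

1, 3, 5, 7, 9, 11, 13

Use the standard recursion: the mover wins at a terminal position; elsewhere, the mover wins exactly when some move hands the opponent an L position.
n=0: no move; the opponent has just taken the last chip and therefore loses → W
n=1: L (sole option 0(W) is W)
n=2: W (go to 1, an L position)
n=3: L (options 2(W), 0(W) are all W)
n=4: W (go to 3, an L position)
n=5: L (options 4(W), 2(W) are all W)
n=6: W (go to 5, an L position)
n=7: L (options 6(W), 4(W) are all W)
n=8: W (go to 7, an L position)
n=9: L (options 8(W), 6(W) are all W)
n=10: W (go to 9, an L position)
n=11: L (options 10(W), 8(W) are all W)
n=12: W (go to 11, an L position)
n=13: L (options 12(W), 10(W) are all W)
n=14: W (go to 13, an L position)
Reading off the rows marked L gives the requested list; there are 7 such values of n.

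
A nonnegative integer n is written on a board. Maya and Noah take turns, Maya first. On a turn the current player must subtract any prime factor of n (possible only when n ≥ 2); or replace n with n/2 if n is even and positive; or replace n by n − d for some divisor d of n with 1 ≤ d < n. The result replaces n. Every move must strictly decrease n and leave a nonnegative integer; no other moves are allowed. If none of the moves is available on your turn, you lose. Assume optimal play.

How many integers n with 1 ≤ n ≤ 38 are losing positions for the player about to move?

Positions with no move are L. A position that does have a move is losing for the player to move precisely when every available move leads to a winning position for the opponent. Fill in the labels:
n=0: no move → L
n=1: no move → L
n=2: →0(L), so W
n=3: →0(L), so W
n=4: →2(W), 3(W) — all W, so L
n=5: →0(L), so W
n=6: →4(L), so W
n=7: →0(L), so W
n=8: →4(L), so W
n=9: →6(W), 8(W) — all W, so L
n=10: →9(L), so W
n=11: →0(L), so W
n=12: →9(L), so W
n=13: →0(L), so W
n=14: →7(W), 12(W), 13(W) — all W, so L
n=15: →14(L), so W
n=16: →14(L), so W
n=17: →0(L), so W
n=18: →9(L), so W
n=19: →0(L), so W
n=20: →10(W), 15(W), 16(W), 18(W), 19(W) — all W, so L
n=21: →14(L), so W
n=22: →20(L), so W
n=23: →0(L), so W
n=24: →20(L), so W
n=25: →20(L), so W
n=26: →13(W), 24(W), 25(W) — all W, so L
n=27: →26(L), so W
n=28: →14(L), so W
n=29: →0(L), so W
n=30: →20(L), so W
n=31: →0(L), so W
n=32: →16(W), 24(W), 28(W), 30(W), 31(W) — all W, so L
n=33: →32(L), so W
n=34: →32(L), so W
n=35: →28(W), 30(W), 34(W) — all W, so L
n=36: →32(L), so W
n=37: →0(L), so W
n=38: →19(W), 36(W), 37(W) — all W, so L
L entries with 1 ≤ n ≤ 38 (n=0 is outside the asked range and is not counted): n = 1, 4, 9, 14, 20, 26, 32, 35, 38; that makes 9.

9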